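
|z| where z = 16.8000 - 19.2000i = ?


|z| = sqrt(16.8^2 + (-19.2)^2) = sqrt(282.24 + 368.64) = sqrt(650.88) = 25.5123

|z| = 25.5123


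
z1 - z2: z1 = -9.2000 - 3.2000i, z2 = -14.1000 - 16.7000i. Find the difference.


Real: -9.2 + 14.1 = 4.9
Imag: -3.2 + 16.7 = 13.5

4.9000 + 13.5000i


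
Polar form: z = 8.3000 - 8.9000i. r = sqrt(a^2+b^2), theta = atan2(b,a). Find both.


r = sqrt(68.89+79.21) = sqrt(148.1) = 12.1696
theta = atan2(-8.9, 8.3) = -46.9979 degrees

r = 12.1696, theta = -46.9979 degrees


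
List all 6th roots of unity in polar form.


The 6th roots of unity are cis(360k/6°) for k=0..5
Angle step = 360/6 = 60°
Primitive root: cis(60°)
Primitive root = 0.5000 + 0.8660i

6 roots at angles: 0°, 60°, 120°, 180°, 240°, 300°


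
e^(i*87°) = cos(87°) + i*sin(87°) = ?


cos(87°) = 0.0523
sin(87°) = 0.9986

e^(i*87°) = 0.0523 + 0.9986i


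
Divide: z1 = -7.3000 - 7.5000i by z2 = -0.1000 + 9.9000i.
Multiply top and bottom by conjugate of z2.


Conjugate of z2 = -0.1000 - 9.9000i
Numerator: (-7.3000 - 7.5000i)(-0.1000 - 9.9000i) = -73.5200 + 73.0200i
Denominator: (-0.1)^2 + 9.9^2 = 98.02
Result = (-73.5200 + 73.0200i)/98.02

-0.7501 + 0.7450i


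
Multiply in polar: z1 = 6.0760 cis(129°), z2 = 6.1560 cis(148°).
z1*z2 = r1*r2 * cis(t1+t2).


r = 6.0760 * 6.1560 = 37.4039
theta = 129° + 148° = 277° = 277° (mod 360)

37.4039 cis(277°)


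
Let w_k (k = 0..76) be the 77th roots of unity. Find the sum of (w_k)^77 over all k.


The roots are w_k = w^k with w = e^(2*pi*i/77), and (w^k)^77 = (w^77)^k.
So S = 1 + u + u^2 + ... + u^(76) with u = w^77.
77 = 1*77 + 0, so 77 is a multiple of 77 and u = (w^77)^1 = 1.
Every one of the 77 terms equals 1: S = 77

S = 77


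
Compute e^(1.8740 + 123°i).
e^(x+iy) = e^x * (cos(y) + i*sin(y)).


e^1.8740 = 6.5143
cos(123°) = -0.54464
sin(123°) = 0.838671
Real = 6.5143*(-0.54464) = -3.5479
Imag = 6.5143*0.838671 = 5.4634

-3.5479 + 5.4634i


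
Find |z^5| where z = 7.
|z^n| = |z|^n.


|z| = sqrt(49+0) = sqrt(49) = 7
|z^5| = |z|^5 = 7^5 = 16807

|z^5| = 16807


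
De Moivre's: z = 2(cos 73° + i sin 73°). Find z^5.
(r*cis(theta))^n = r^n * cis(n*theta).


r^5 = 2^5 = 32
n*theta = 5*73° = 365° = 5° (mod 360)
a = 32*cos(5°) = 31.8782
b = 32*sin(5°) = 2.7890

32 cis(5°) = 31.8782 + 2.7890i


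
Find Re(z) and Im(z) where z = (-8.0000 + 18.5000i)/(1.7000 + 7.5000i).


Multiply by conjugate: (-8.0000 + 18.5000i)(1.7000 - 7.5000i) / (1.7^2 + 7.5^2)
Numerator real = -8*1.7 + 18.5*7.5 = 125.15
Numerator imag = 18.5*1.7 - (-8)*7.5 = 91.45
Denominator = 59.14
Re(z) = 125.15/59.14 = 2.1162
Im(z) = 91.45/59.14 = 1.5463

Re(z) = 2.1162, Im(z) = 1.5463


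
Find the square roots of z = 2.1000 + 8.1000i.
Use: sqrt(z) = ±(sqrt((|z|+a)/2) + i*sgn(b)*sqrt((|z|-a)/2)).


|z| = sqrt(4.41+65.61) = 8.3678
sqrt((|z|+a)/2) = sqrt((8.3678+2.1)/2) = sqrt(5.2339) = 2.2878
sqrt((|z|-a)/2) = sqrt((8.3678-2.1)/2) = sqrt(3.1339) = 1.7703

±(2.2878 + 1.7703i) i.e. 2.2878 + 1.7703i and -2.2878 - 1.7703i


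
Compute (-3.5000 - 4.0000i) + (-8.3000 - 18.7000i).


Real: -3.5 - 8.3 = -11.8
Imag: -4 - 18.7 = -22.7

-11.8000 - 22.7000i


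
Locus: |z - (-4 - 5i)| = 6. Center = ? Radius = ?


|z - z0| = r is a circle with center z0 and radius r.
Center = (-4, -5), radius = 6

Circle with center (-4, -5) and radius 6


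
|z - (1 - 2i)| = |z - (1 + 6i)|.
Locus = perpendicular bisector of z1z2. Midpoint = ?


Equal distances means the locus is the perpendicular bisector of z1 and z2.
Midpoint = ((1+1)/2, (-2+6)/2) = (1.0000, 2.0000)

Perpendicular bisector through (1.0000, 2.0000)


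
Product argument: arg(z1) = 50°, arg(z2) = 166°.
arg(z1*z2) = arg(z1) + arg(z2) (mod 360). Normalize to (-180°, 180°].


arg(z1*z2) = 50° + 166° = 216°
Normalized to (-180°, 180°]: -144°

-144°


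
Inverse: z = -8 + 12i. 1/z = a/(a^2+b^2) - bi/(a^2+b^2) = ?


|z|^2 = 64+144 = 208
1/z = (-8 - 12i)/208

1/z = -0.0385 - 0.0577i


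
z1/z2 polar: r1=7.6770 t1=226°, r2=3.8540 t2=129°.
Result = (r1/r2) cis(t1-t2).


r = 7.6770 / 3.8540 = 1.9920
theta = 226° - 129° = 97° = 97° (mod 360)

1.9920 cis(97°)


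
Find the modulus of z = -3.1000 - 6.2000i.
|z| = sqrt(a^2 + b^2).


|z| = sqrt((-3.1)^2 + (-6.2)^2) = sqrt(9.61 + 38.44) = sqrt(48.05) = 6.9318

|z| = 6.9318


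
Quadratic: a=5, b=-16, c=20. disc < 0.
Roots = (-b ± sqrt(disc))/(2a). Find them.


disc = (-16)^2 - 4*5*20 = 256 - 400 = -144
sqrt(|disc|) = sqrt(144) = 12.0000
Real part = 16/(2*5) = 1.6000
Imag part = 12.0000/(2*5) = 1.2000

1.6000 ± 1.2000i


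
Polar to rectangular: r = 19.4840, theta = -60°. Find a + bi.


a = 19.4840*cos(-60°) = 19.4840*0.5 = 9.7420
b = 19.4840*sin(-60°) = 19.4840*(-0.866025) = -16.8736

9.7420 - 16.8736i


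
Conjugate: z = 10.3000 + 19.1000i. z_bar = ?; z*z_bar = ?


z_bar = 10.3000 - 19.1000i
z*z_bar = 10.3^2 + 19.1^2 = 106.09 + 364.81 = 470.9

z_bar = 10.3000 - 19.1000i, z*z_bar = 470.9


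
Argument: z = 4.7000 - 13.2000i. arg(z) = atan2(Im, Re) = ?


Re = 4.7, Im = -13.2
arg = atan2(-13.2, 4.7) = -70.4012 degrees

arg(z) = -70.4012 degrees


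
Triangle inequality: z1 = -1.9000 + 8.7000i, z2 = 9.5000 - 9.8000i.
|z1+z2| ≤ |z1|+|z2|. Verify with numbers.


|z1| = sqrt((-1.9)^2 + 8.7^2) = sqrt(79.3) = 8.9051
|z2| = sqrt(9.5^2 + (-9.8)^2) = sqrt(186.29) = 13.6488
z1+z2 = 7.6000 - 1.1000i
|z1+z2| = sqrt(58.97) = 7.6792
|z1|+|z2| = 8.9051 + 13.6488 = 22.5539

|z1+z2| = 7.6792 ≤ |z1|+|z2| = 22.5539 (verified)


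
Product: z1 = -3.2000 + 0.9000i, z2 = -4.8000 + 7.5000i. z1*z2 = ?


Real = -3.2*(-4.8) - 0.9*7.5 = 15.36 - 6.75 = 8.61
Imag = -3.2*7.5 - (4.8)*0.9 = -24 - (4.32) = -28.32

8.6100 - 28.3200i


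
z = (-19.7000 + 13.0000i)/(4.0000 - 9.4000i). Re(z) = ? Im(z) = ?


Multiply by conjugate: (-19.7000 + 13.0000i)(4.0000 + 9.4000i) / (4^2 + (-9.4)^2)
Numerator real = -19.7*4 + 13*(-9.4) = -201
Numerator imag = 13*4 - (-19.7)*(-9.4) = -133.18
Denominator = 104.36
Re(z) = -201/104.36 = -1.9260
Im(z) = -133.18/104.36 = -1.2762

Re(z) = -1.9260, Im(z) = -1.2762


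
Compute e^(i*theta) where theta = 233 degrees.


cos(233°) = -0.6018
sin(233°) = -0.7986

e^(i*233°) = -0.6018 - 0.7986i


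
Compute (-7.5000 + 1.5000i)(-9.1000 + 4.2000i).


Real = -7.5*(-9.1) - 1.5*4.2 = 68.25 - 6.3 = 61.95
Imag = -7.5*4.2 - (9.1)*1.5 = -31.5 - (13.65) = -45.15

61.9500 - 45.1500i


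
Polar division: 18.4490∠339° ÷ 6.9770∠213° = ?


r = 18.4490 / 6.9770 = 2.6443
theta = 339° - 213° = 126° = 126° (mod 360)

2.6443 cis(126°)


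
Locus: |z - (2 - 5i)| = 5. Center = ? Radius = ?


|z - z0| = r is a circle with center z0 and radius r.
Center = (2, -5), radius = 5

Circle with center (2, -5) and radius 5


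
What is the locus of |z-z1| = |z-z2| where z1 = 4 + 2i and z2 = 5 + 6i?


Equal distances means the locus is the perpendicular bisector of z1 and z2.
Midpoint = ((4+5)/2, (2+6)/2) = (4.5000, 4.0000)

Perpendicular bisector through (4.5000, 4.0000)


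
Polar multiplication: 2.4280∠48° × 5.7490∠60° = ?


r = 2.4280 * 5.7490 = 13.9586
theta = 48° + 60° = 108° = 108° (mod 360)

13.9586 cis(108°)


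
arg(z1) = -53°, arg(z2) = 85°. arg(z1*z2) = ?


arg(z1*z2) = -53° + 85° = 32°
Normalized to (-180°, 180°]: 32°

32°


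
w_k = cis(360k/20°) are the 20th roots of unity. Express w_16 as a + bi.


Angle = 360*16/20 = 288°
a = cos(288°) = 0.3090
b = sin(288°) = -0.9511

0.3090 - 0.9511i


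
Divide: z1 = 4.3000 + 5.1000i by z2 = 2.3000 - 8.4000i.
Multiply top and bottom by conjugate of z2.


Conjugate of z2 = 2.3000 + 8.4000i
Numerator: (4.3000 + 5.1000i)(2.3000 + 8.4000i) = -32.9500 + 47.8500i
Denominator: 2.3^2 + (-8.4)^2 = 75.85
Result = (-32.9500 + 47.8500i)/75.85

-0.4344 + 0.6309i


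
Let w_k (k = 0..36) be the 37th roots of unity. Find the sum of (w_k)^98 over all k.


The roots are w_k = w^k with w = e^(2*pi*i/37), and (w^k)^98 = (w^98)^k.
So S = 1 + u + u^2 + ... + u^(36) with u = w^98.
98 = 2*37 + 24, so 98 is not a multiple of 37: u = (w^37)^2 * w^24 = w^24 ≠ 1 (w is a primitive 37th root), while u^37 = (w^37)^98 = 1.
Geometric series: S = (1 - u^37)/(1 - u) = (1 - 1)/(1 - u) = 0

S = 0


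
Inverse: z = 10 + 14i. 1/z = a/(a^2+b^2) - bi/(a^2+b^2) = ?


|z|^2 = 100+196 = 296
1/z = (10 - 14i)/296

1/z = 0.0338 - 0.0473i


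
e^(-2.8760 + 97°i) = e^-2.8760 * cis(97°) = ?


e^-2.8760 = 0.05636
cos(97°) = -0.1219
sin(97°) = 0.9925
Real = 0.05636*(-0.1219) = -0.0069
Imag = 0.05636*0.9925 = 0.0559

-0.0069 + 0.0559i


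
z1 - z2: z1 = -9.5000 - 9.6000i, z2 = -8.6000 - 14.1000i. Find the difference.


Real: -9.5 + 8.6 = -0.9
Imag: -9.6 + 14.1 = 4.5

-0.9000 + 4.5000i


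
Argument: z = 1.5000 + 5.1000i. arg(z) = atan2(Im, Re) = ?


Re = 1.5, Im = 5.1
arg = atan2(5.1, 1.5) = 73.6105 degrees

arg(z) = 73.6105 degrees


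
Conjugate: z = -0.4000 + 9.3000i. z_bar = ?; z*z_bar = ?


z_bar = -0.4000 - 9.3000i
z*z_bar = (-0.4)^2 + 9.3^2 = 0.16 + 86.49 = 86.65

z_bar = -0.4000 - 9.3000i, z*z_bar = 86.65


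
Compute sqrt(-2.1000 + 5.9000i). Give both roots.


|z| = sqrt(4.41+34.81) = 6.2626
sqrt((|z|+a)/2) = sqrt((6.2626+(-2.1))/2) = sqrt(2.0813) = 1.4427
sqrt((|z|-a)/2) = sqrt((6.2626-(-2.1))/2) = sqrt(4.1813) = 2.0448

±(1.4427 + 2.0448i) i.e. 1.4427 + 2.0448i and -1.4427 - 2.0448i


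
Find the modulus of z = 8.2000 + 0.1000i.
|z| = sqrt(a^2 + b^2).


|z| = sqrt(8.2^2 + 0.1^2) = sqrt(67.24 + 0.01) = sqrt(67.25) = 8.2006

|z| = 8.2006


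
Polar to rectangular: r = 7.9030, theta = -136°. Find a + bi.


a = 7.9030*cos(-136°) = 7.9030*(-0.71934) = -5.6849
b = 7.9030*sin(-136°) = 7.9030*(-0.69466) = -5.4899

-5.6849 - 5.4899i


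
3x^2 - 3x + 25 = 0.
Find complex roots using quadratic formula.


disc = (-3)^2 - 4*3*25 = 9 - 300 = -291
sqrt(|disc|) = sqrt(291) = 17.0587
Real part = 3/(2*3) = 0.5000
Imag part = 17.0587/(2*3) = 2.8431

0.5000 ± 2.8431i


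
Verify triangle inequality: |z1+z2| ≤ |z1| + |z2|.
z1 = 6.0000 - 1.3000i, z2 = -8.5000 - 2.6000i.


|z1| = sqrt(6^2 + (-1.3)^2) = sqrt(37.69) = 6.1392
|z2| = sqrt((-8.5)^2 + (-2.6)^2) = sqrt(79.01) = 8.8888
z1+z2 = -2.5000 - 3.9000i
|z1+z2| = sqrt(21.46) = 4.6325
|z1|+|z2| = 6.1392 + 8.8888 = 15.0280

|z1+z2| = 4.6325 ≤ |z1|+|z2| = 15.0280 (verified)


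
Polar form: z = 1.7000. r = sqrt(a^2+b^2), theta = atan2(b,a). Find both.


r = sqrt(2.89+0) = sqrt(2.89) = 1.7000
theta = atan2(0, 1.7) = 0 degrees

r = 1.7000, theta = 0 degrees


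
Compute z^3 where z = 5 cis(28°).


r^3 = 5^3 = 125
n*theta = 3*28° = 84° = 84° (mod 360)
a = 125*cos(84°) = 13.0661
b = 125*sin(84°) = 124.3152

125 cis(84°) = 13.0661 + 124.3152i


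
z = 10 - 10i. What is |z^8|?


|z| = sqrt(100+100) = sqrt(200) = 14.1421
|z^8| = |z|^8 = (sqrt(200))^8 = 200^4 = 1600000000

|z^8| = 1600000000


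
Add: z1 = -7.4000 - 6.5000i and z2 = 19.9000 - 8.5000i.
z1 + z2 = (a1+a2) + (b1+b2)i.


Real: -7.4 + 19.9 = 12.5
Imag: -6.5 - 8.5 = -15

12.5000 - 15.0000i


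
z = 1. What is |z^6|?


|z| = sqrt(1+0) = sqrt(1) = 1
|z^6| = |z|^6 = 1^6 = 1

|z^6| = 1


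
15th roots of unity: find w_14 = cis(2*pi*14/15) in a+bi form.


Angle = 360*14/15 = 336°
a = cos(336°) = 0.9135
b = sin(336°) = -0.4067

0.9135 - 0.4067i


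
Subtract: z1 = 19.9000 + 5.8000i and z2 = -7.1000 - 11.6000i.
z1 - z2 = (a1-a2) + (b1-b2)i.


Real: 19.9 + 7.1 = 27
Imag: 5.8 + 11.6 = 17.4

27.0000 + 17.4000i


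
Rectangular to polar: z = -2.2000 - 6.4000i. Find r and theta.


r = sqrt(4.84+40.96) = sqrt(45.8) = 6.7676
theta = atan2(-6.4, -2.2) = -108.9704 degrees

r = 6.7676, theta = -108.9704 degrees


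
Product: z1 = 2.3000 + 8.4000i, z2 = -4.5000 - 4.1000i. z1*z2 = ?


Real = 2.3*(-4.5) - 8.4*(-4.1) = -10.35 - (-34.44) = 24.09
Imag = 2.3*(-4.1) - (4.5)*8.4 = -9.43 - (37.8) = -47.23

24.0900 - 47.2300i


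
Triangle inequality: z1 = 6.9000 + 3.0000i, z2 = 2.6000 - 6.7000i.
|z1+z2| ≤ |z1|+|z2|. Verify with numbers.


|z1| = sqrt(6.9^2 + 3^2) = sqrt(56.61) = 7.5240
|z2| = sqrt(2.6^2 + (-6.7)^2) = sqrt(51.65) = 7.1868
z1+z2 = 9.5000 - 3.7000i
|z1+z2| = sqrt(103.94) = 10.1951
|z1|+|z2| = 7.5240 + 7.1868 = 14.7108

|z1+z2| = 10.1951 ≤ |z1|+|z2| = 14.7108 (verified)


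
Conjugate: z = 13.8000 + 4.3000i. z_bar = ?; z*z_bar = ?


z_bar = 13.8000 - 4.3000i
z*z_bar = 13.8^2 + 4.3^2 = 190.44 + 18.49 = 208.93

z_bar = 13.8000 - 4.3000i, z*z_bar = 208.93


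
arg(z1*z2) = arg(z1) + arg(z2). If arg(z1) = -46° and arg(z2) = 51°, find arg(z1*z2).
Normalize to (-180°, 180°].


arg(z1*z2) = -46° + 51° = 5°
Normalized to (-180°, 180°]: 5°

5°


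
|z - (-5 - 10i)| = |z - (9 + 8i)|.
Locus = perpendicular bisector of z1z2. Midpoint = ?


Equal distances means the locus is the perpendicular bisector of z1 and z2.
Midpoint = ((-5+9)/2, (-10+8)/2) = (2.0000, -1.0000)

Perpendicular bisector through (2.0000, -1.0000)


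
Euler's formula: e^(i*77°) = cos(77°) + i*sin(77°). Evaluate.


cos(77°) = 0.2250
sin(77°) = 0.9744

e^(i*77°) = 0.2250 + 0.9744i


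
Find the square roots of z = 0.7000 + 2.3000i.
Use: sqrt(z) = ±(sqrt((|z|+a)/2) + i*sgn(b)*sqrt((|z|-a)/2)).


|z| = sqrt(0.49+5.29) = 2.4042
sqrt((|z|+a)/2) = sqrt((2.4042+0.7)/2) = sqrt(1.5521) = 1.2458
sqrt((|z|-a)/2) = sqrt((2.4042-0.7)/2) = sqrt(0.8521) = 0.9231

±(1.2458 + 0.9231i) i.e. 1.2458 + 0.9231i and -1.2458 - 0.9231i


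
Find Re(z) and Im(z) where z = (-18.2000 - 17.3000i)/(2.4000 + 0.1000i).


Multiply by conjugate: (-18.2000 - 17.3000i)(2.4000 - 0.1000i) / (2.4^2 + 0.1^2)
Numerator real = -18.2*2.4 - (17.3)*0.1 = -45.41
Numerator imag = -17.3*2.4 - (-18.2)*0.1 = -39.7
Denominator = 5.77
Re(z) = -45.41/5.77 = -7.8700
Im(z) = -39.7/5.77 = -6.8804

Re(z) = -7.8700, Im(z) = -6.8804


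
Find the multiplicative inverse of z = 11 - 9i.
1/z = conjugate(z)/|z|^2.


|z|^2 = 121+81 = 202
1/z = (11 + 9i)/202

1/z = 0.0545 + 0.0446i


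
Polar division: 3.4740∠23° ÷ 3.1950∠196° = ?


r = 3.4740 / 3.1950 = 1.0873
theta = 23° - 196° = -173° = 187° (mod 360)

1.0873 cis(187°)


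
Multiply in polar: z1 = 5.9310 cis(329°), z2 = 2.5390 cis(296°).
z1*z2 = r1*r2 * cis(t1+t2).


r = 5.9310 * 2.5390 = 15.0588
theta = 329° + 296° = 625° = 265° (mod 360)

15.0588 cis(265°)


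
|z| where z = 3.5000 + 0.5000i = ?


|z| = sqrt(3.5^2 + 0.5^2) = sqrt(12.25 + 0.25) = sqrt(12.5) = 3.5355

|z| = 3.5355


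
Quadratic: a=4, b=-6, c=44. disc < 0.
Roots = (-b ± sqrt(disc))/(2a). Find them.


disc = (-6)^2 - 4*4*44 = 36 - 704 = -668
sqrt(|disc|) = sqrt(668) = 25.8457
Real part = 6/(2*4) = 0.7500
Imag part = 25.8457/(2*4) = 3.2307

0.7500 ± 3.2307i


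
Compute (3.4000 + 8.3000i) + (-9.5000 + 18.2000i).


Real: 3.4 - 9.5 = -6.1
Imag: 8.3 + 18.2 = 26.5

-6.1000 + 26.5000i


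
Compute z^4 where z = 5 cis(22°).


r^4 = 5^4 = 625
n*theta = 4*22° = 88° = 88° (mod 360)
a = 625*cos(88°) = 21.8122
b = 625*sin(88°) = 624.6193

625 cis(88°) = 21.8122 + 624.6193i


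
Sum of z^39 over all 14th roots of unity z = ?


The roots are w_k = w^k with w = e^(2*pi*i/14), and (w^k)^39 = (w^39)^k.
So S = 1 + u + u^2 + ... + u^(13) with u = w^39.
39 = 2*14 + 11, so 39 is not a multiple of 14: u = (w^14)^2 * w^11 = w^11 ≠ 1 (w is a primitive 14th root), while u^14 = (w^14)^39 = 1.
Geometric series: S = (1 - u^14)/(1 - u) = (1 - 1)/(1 - u) = 0

S = 0


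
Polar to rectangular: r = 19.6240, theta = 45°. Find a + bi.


a = 19.6240*cos(45°) = 19.6240*0.70711 = 13.8763
b = 19.6240*sin(45°) = 19.6240*0.70711 = 13.8763

13.8763 + 13.8763i


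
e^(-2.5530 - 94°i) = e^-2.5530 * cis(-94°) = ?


e^-2.5530 = 0.07785
cos(-94°) = -0.0698
sin(-94°) = -0.9976
Real = 0.07785*(-0.0698) = -0.0054
Imag = 0.07785*(-0.9976) = -0.0777

-0.0054 - 0.0777i


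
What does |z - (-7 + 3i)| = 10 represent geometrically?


|z - z0| = r is a circle with center z0 and radius r.
Center = (-7, 3), radius = 10

Circle with center (-7, 3) and radius 10


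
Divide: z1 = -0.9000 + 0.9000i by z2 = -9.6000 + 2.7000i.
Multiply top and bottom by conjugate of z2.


Conjugate of z2 = -9.6000 - 2.7000i
Numerator: (-0.9000 + 0.9000i)(-9.6000 - 2.7000i) = 11.0700 - 6.2100i
Denominator: (-9.6)^2 + 2.7^2 = 99.45
Result = (11.0700 - 6.2100i)/99.45

0.1113 - 0.0624i


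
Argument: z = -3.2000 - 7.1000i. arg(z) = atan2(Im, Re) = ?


Re = -3.2, Im = -7.1
arg = atan2(-7.1, -3.2) = -114.2613 degrees

arg(z) = -114.2613 degrees


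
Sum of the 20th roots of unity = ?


The sum of all 20th roots of unity is 0.
Geometric series: (1 - w^20)/(1 - w) = (1-1)/(1-w) = 0 since w^20 = 1, w ≠ 1.
Alternatively: coefficient of z^19 in z^20 - 1 is 0.

0


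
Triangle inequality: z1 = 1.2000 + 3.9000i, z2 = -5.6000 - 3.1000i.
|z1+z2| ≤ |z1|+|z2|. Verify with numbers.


|z1| = sqrt(1.2^2 + 3.9^2) = sqrt(16.65) = 4.0804
|z2| = sqrt((-5.6)^2 + (-3.1)^2) = sqrt(40.97) = 6.4008
z1+z2 = -4.4000 + 0.8000i
|z1+z2| = sqrt(20) = 4.4721
|z1|+|z2| = 4.0804 + 6.4008 = 10.4812

|z1+z2| = 4.4721 ≤ |z1|+|z2| = 10.4812 (verified)


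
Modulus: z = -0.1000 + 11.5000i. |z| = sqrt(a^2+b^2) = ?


|z| = sqrt((-0.1)^2 + 11.5^2) = sqrt(0.01 + 132.25) = sqrt(132.26) = 11.5004

|z| = 11.5004


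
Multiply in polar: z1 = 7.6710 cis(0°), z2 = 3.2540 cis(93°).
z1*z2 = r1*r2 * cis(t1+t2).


r = 7.6710 * 3.2540 = 24.9614
theta = 0° + 93° = 93° = 93° (mod 360)

24.9614 cis(93°)


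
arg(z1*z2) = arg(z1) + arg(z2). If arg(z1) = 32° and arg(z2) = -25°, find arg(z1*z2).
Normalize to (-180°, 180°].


arg(z1*z2) = 32° - 25° = 7°
Normalized to (-180°, 180°]: 7°

7°


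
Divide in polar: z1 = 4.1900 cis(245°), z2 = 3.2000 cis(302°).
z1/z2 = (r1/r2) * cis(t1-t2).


r = 4.1900 / 3.2000 = 1.3094
theta = 245° - 302° = -57° = 303° (mod 360)

1.3094 cis(303°)


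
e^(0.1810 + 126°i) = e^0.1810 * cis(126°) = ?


e^0.1810 = 1.1984
cos(126°) = -0.5878
sin(126°) = 0.809
Real = 1.1984*(-0.5878) = -0.7044
Imag = 1.1984*0.809 = 0.9695

-0.7044 + 0.9695i


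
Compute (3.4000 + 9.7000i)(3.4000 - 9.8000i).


Real = 3.4*3.4 - 9.7*(-9.8) = 11.56 - (-95.06) = 106.62
Imag = 3.4*(-9.8) + 3.4*9.7 = -33.32 + 32.98 = -0.34

106.6200 - 0.3400i


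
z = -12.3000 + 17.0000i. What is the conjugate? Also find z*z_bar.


z_bar = -12.3000 - 17.0000i
z*z_bar = (-12.3)^2 + 17^2 = 151.29 + 289 = 440.29

z_bar = -12.3000 - 17.0000i, z*z_bar = 440.29


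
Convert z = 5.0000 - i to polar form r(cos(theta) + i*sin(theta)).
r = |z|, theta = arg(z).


r = sqrt(25+1) = sqrt(26) = 5.0990
theta = atan2(-1, 5) = -11.3099 degrees

r = 5.0990, theta = -11.3099 degrees


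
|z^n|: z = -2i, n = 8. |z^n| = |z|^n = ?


|z| = sqrt(0+4) = sqrt(4) = 2
|z^8| = |z|^8 = 2^8 = 256

|z^8| = 256


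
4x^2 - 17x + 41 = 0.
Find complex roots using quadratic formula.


disc = (-17)^2 - 4*4*41 = 289 - 656 = -367
sqrt(|disc|) = sqrt(367) = 19.1572
Real part = 17/(2*4) = 2.1250
Imag part = 19.1572/(2*4) = 2.3947

2.1250 ± 2.3947i


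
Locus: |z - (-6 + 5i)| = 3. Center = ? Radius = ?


|z - z0| = r is a circle with center z0 and radius r.
Center = (-6, 5), radius = 3

Circle with center (-6, 5) and radius 3


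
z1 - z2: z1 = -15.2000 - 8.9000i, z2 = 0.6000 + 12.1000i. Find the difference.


Real: -15.2 - 0.6 = -15.8
Imag: -8.9 - 12.1 = -21

-15.8000 - 21.0000i


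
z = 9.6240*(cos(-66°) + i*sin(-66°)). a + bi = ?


a = 9.6240*cos(-66°) = 9.6240*0.406737 = 3.9144
b = 9.6240*sin(-66°) = 9.6240*(-0.91355) = -8.7920

3.9144 - 8.7920i


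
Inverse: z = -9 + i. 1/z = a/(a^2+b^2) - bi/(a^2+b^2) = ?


|z|^2 = 81+1 = 82
1/z = (-9 - 1i)/82

1/z = -0.1098 - 0.0122i


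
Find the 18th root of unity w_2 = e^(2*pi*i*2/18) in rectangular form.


Angle = 360*2/18 = 40°
a = cos(40°) = 0.7660
b = sin(40°) = 0.6428

0.7660 + 0.6428i


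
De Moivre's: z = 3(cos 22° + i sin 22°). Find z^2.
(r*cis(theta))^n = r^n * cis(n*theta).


r^2 = 3^2 = 9
n*theta = 2*22° = 44° = 44° (mod 360)
a = 9*cos(44°) = 6.4741
b = 9*sin(44°) = 6.2519

9 cis(44°) = 6.4741 + 6.2519i


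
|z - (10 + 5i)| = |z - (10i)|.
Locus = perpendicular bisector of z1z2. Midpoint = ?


Equal distances means the locus is the perpendicular bisector of z1 and z2.
Midpoint = ((10+0)/2, (5+10)/2) = (5.0000, 7.5000)

Perpendicular bisector through (5.0000, 7.5000)


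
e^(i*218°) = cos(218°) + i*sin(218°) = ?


cos(218°) = -0.7880
sin(218°) = -0.6157

e^(i*218°) = -0.7880 - 0.6157i


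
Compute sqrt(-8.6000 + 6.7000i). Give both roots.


|z| = sqrt(73.96+44.89) = 10.9018
sqrt((|z|+a)/2) = sqrt((10.9018+(-8.6))/2) = sqrt(1.1509) = 1.0728
sqrt((|z|-a)/2) = sqrt((10.9018-(-8.6))/2) = sqrt(9.7509) = 3.1226

±(1.0728 + 3.1226i) i.e. 1.0728 + 3.1226i and -1.0728 - 3.1226i


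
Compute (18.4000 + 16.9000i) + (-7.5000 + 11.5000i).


Real: 18.4 - 7.5 = 10.9
Imag: 16.9 + 11.5 = 28.4

10.9000 + 28.4000i


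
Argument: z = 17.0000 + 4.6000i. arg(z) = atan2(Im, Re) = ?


Re = 17, Im = 4.6
arg = atan2(4.6, 17) = 15.1410 degrees

arg(z) = 15.1410 degrees


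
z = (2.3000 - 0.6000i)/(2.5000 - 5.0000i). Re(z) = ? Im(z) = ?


Multiply by conjugate: (2.3000 - 0.6000i)(2.5000 + 5.0000i) / (2.5^2 + (-5)^2)
Numerator real = 2.3*2.5 - (0.6)*(-5) = 8.75
Numerator imag = -0.6*2.5 - 2.3*(-5) = 10
Denominator = 31.25
Re(z) = 8.75/31.25 = 0.2800
Im(z) = 10/31.25 = 0.3200

Re(z) = 0.2800, Im(z) = 0.3200


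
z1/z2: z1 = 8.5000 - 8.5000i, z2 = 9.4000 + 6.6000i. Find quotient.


Conjugate of z2 = 9.4000 - 6.6000i
Numerator: (8.5000 - 8.5000i)(9.4000 - 6.6000i) = 23.8000 - 136.0000i
Denominator: 9.4^2 + 6.6^2 = 131.92
Result = (23.8000 - 136.0000i)/131.92

0.1804 - 1.0309i


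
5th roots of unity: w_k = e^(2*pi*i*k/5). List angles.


The 5th roots of unity are cis(360k/5°) for k=0..4
Angle step = 360/5 = 72°
Primitive root: cis(72°)
Primitive root = 0.3090 + 0.9511i

5 roots at angles: 0°, 72°, 144°, 216°, 288°


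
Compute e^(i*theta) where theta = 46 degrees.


cos(46°) = 0.6947
sin(46°) = 0.7193

e^(i*46°) = 0.6947 + 0.7193i


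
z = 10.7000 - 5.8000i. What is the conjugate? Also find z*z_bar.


z_bar = 10.7000 + 5.8000i
z*z_bar = 10.7^2 + (-5.8)^2 = 114.49 + 33.64 = 148.13

z_bar = 10.7000 + 5.8000i, z*z_bar = 148.13


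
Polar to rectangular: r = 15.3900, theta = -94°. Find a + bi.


a = 15.3900*cos(-94°) = 15.3900*(-0.06976) = -1.0736
b = 15.3900*sin(-94°) = 15.3900*(-0.997564) = -15.3525

-1.0736 - 15.3525i


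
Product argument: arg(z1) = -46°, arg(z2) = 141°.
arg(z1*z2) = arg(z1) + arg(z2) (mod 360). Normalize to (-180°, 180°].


arg(z1*z2) = -46° + 141° = 95°
Normalized to (-180°, 180°]: 95°

95°


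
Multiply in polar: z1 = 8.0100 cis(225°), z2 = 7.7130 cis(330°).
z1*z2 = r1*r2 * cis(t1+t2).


r = 8.0100 * 7.7130 = 61.7811
theta = 225° + 330° = 555° = 195° (mod 360)

61.7811 cis(195°)


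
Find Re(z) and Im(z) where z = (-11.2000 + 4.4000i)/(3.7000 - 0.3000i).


Multiply by conjugate: (-11.2000 + 4.4000i)(3.7000 + 0.3000i) / (3.7^2 + (-0.3)^2)
Numerator real = -11.2*3.7 + 4.4*(-0.3) = -42.76
Numerator imag = 4.4*3.7 - (-11.2)*(-0.3) = 12.92
Denominator = 13.78
Re(z) = -42.76/13.78 = -3.1030
Im(z) = 12.92/13.78 = 0.9376

Re(z) = -3.1030, Im(z) = 0.9376


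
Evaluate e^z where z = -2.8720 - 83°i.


e^-2.8720 = 0.0566
cos(-83°) = 0.1219
sin(-83°) = -0.9925
Real = 0.0566*0.1219 = 0.0069
Imag = 0.0566*(-0.9925) = -0.0562

0.0069 - 0.0562i


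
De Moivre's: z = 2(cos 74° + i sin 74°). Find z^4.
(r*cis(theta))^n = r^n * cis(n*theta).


r^4 = 2^4 = 16
n*theta = 4*74° = 296° = 296° (mod 360)
a = 16*cos(296°) = 7.0139
b = 16*sin(296°) = -14.3807

16 cis(296°) = 7.0139 - 14.3807i


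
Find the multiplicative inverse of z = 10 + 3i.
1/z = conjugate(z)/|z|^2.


|z|^2 = 100+9 = 109
1/z = (10 - 3i)/109

1/z = 0.0917 - 0.0275i


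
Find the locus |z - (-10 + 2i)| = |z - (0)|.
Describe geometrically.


Equal distances means the locus is the perpendicular bisector of z1 and z2.
Midpoint = ((-10+0)/2, (2+0)/2) = (-5.0000, 1.0000)

Perpendicular bisector through (-5.0000, 1.0000)


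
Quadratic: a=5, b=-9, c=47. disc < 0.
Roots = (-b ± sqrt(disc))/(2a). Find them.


disc = (-9)^2 - 4*5*47 = 81 - 940 = -859
sqrt(|disc|) = sqrt(859) = 29.3087
Real part = 9/(2*5) = 0.9000
Imag part = 29.3087/(2*5) = 2.9309

0.9000 ± 2.9309i


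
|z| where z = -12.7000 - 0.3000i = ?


|z| = sqrt((-12.7)^2 + (-0.3)^2) = sqrt(161.29 + 0.09) = sqrt(161.38) = 12.7035

|z| = 12.7035


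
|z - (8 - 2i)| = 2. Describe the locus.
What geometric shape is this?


|z - z0| = r is a circle with center z0 and radius r.
Center = (8, -2), radius = 2

Circle with center (8, -2) and radius 2


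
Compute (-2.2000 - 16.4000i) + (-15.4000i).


Real: -2.2 + 0 = -2.2
Imag: -16.4 - 15.4 = -31.8

-2.2000 - 31.8000i


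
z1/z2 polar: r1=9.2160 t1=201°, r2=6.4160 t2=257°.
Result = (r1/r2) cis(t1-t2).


r = 9.2160 / 6.4160 = 1.4364
theta = 201° - 257° = -56° = 304° (mod 360)

1.4364 cis(304°)


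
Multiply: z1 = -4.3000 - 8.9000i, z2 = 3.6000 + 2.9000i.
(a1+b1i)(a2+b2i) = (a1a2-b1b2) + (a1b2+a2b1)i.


Real = -4.3*3.6 - (-8.9)*2.9 = -15.48 - (-25.81) = 10.33
Imag = -4.3*2.9 + 3.6*(-8.9) = -12.47 - (32.04) = -44.51

10.3300 - 44.5100i


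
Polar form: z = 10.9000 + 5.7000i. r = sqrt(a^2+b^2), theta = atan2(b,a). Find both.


r = sqrt(118.81+32.49) = sqrt(151.3) = 12.3004
theta = atan2(5.7, 10.9) = 27.6067 degrees

r = 12.3004, theta = 27.6067 degrees


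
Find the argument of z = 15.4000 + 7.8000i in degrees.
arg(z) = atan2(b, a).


Re = 15.4, Im = 7.8
arg = atan2(7.8, 15.4) = 26.8619 degrees

arg(z) = 26.8619 degrees


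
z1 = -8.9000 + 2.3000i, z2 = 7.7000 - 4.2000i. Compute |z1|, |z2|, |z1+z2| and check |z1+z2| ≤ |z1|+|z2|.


|z1| = sqrt((-8.9)^2 + 2.3^2) = sqrt(84.5) = 9.1924
|z2| = sqrt(7.7^2 + (-4.2)^2) = sqrt(76.93) = 8.7710
z1+z2 = -1.2000 - 1.9000i
|z1+z2| = sqrt(5.05) = 2.2472
|z1|+|z2| = 9.1924 + 8.7710 = 17.9634

|z1+z2| = 2.2472 ≤ |z1|+|z2| = 17.9634 (verified)


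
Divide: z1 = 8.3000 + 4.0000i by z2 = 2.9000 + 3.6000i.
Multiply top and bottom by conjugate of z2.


Conjugate of z2 = 2.9000 - 3.6000i
Numerator: (8.3000 + 4.0000i)(2.9000 - 3.6000i) = 38.4700 - 18.2800i
Denominator: 2.9^2 + 3.6^2 = 21.37
Result = (38.4700 - 18.2800i)/21.37

1.8002 - 0.8554i


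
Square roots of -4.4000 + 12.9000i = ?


|z| = sqrt(19.36+166.41) = 13.6297
sqrt((|z|+a)/2) = sqrt((13.6297+(-4.4))/2) = sqrt(4.6149) = 2.1482
sqrt((|z|-a)/2) = sqrt((13.6297-(-4.4))/2) = sqrt(9.0149) = 3.0025

±(2.1482 + 3.0025i) i.e. 2.1482 + 3.0025i and -2.1482 - 3.0025i


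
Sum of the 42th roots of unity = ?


The sum of all 42th roots of unity is 0.
Geometric series: (1 - w^42)/(1 - w) = (1-1)/(1-w) = 0 since w^42 = 1, w ≠ 1.
Alternatively: coefficient of z^41 in z^42 - 1 is 0.

0


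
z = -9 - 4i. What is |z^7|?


|z| = sqrt(81+16) = sqrt(97) = 9.8489
|z^7| = |z|^7 = (sqrt(97))^7 = 97^3 * sqrt(97) = 912673*sqrt(97)

|z^7| = 912673*sqrt(97) ≈ 8988786.5965


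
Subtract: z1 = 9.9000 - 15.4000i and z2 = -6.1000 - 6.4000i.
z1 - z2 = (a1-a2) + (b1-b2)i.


Real: 9.9 + 6.1 = 16
Imag: -15.4 + 6.4 = -9

16.0000 - 9.0000i


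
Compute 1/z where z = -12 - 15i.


|z|^2 = 144+225 = 369
1/z = (-12 + 15i)/369

1/z = -0.0325 + 0.0407i


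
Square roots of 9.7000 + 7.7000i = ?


|z| = sqrt(94.09+59.29) = 12.3847
sqrt((|z|+a)/2) = sqrt((12.3847+9.7)/2) = sqrt(11.0423) = 3.3230
sqrt((|z|-a)/2) = sqrt((12.3847-9.7)/2) = sqrt(1.3423) = 1.1586

±(3.3230 + 1.1586i) i.e. 3.3230 + 1.1586i and -3.3230 - 1.1586i


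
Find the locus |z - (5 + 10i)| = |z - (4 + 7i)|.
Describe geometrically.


Equal distances means the locus is the perpendicular bisector of z1 and z2.
Midpoint = ((5+4)/2, (10+7)/2) = (4.5000, 8.5000)

Perpendicular bisector through (4.5000, 8.5000)


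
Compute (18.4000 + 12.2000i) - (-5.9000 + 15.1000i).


Real: 18.4 + 5.9 = 24.3
Imag: 12.2 - 15.1 = -2.9

24.3000 - 2.9000i


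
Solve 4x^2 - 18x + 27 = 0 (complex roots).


disc = (-18)^2 - 4*4*27 = 324 - 432 = -108
sqrt(|disc|) = sqrt(108) = 10.3923
Real part = 18/(2*4) = 2.2500
Imag part = 10.3923/(2*4) = 1.2990

2.2500 ± 1.2990i


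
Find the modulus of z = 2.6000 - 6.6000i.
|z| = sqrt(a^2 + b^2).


|z| = sqrt(2.6^2 + (-6.6)^2) = sqrt(6.76 + 43.56) = sqrt(50.32) = 7.0937

|z| = 7.0937


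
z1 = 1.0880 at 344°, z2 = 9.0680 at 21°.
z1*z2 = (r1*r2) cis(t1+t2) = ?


r = 1.0880 * 9.0680 = 9.8660
theta = 344° + 21° = 365° = 5° (mod 360)

9.8660 cis(5°)


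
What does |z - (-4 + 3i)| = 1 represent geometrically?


|z - z0| = r is a circle with center z0 and radius r.
Center = (-4, 3), radius = 1

Circle with center (-4, 3) and radius 1


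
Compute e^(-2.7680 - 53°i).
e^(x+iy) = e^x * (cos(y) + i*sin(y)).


e^-2.7680 = 0.06279
cos(-53°) = 0.6018
sin(-53°) = -0.7986
Real = 0.06279*0.6018 = 0.0378
Imag = 0.06279*(-0.7986) = -0.0501

0.0378 - 0.0501i


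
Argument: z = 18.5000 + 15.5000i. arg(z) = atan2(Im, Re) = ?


Re = 18.5, Im = 15.5
arg = atan2(15.5, 18.5) = 39.9575 degrees

arg(z) = 39.9575 degrees


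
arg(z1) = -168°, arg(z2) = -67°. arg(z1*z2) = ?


arg(z1*z2) = -168° - 67° = -235°
Normalized to (-180°, 180°]: 125°

125°


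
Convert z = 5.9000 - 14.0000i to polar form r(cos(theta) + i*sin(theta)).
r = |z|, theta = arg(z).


r = sqrt(34.81+196) = sqrt(230.81) = 15.1924
theta = atan2(-14, 5.9) = -67.1481 degrees

r = 15.1924, theta = -67.1481 degrees


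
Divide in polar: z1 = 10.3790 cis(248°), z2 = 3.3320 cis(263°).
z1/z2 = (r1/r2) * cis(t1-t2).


r = 10.3790 / 3.3320 = 3.1149
theta = 248° - 263° = -15° = 345° (mod 360)

3.1149 cis(345°)


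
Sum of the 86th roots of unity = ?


The sum of all 86th roots of unity is 0.
Geometric series: (1 - w^86)/(1 - w) = (1-1)/(1-w) = 0 since w^86 = 1, w ≠ 1.
Alternatively: coefficient of z^85 in z^86 - 1 is 0.

0


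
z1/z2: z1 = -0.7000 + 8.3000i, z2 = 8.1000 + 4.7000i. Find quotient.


Conjugate of z2 = 8.1000 - 4.7000i
Numerator: (-0.7000 + 8.3000i)(8.1000 - 4.7000i) = 33.3400 + 70.5200i
Denominator: 8.1^2 + 4.7^2 = 87.7
Result = (33.3400 + 70.5200i)/87.7

0.3802 + 0.8041i


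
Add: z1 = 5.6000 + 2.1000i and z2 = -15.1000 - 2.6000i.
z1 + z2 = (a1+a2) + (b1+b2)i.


Real: 5.6 - 15.1 = -9.5
Imag: 2.1 - 2.6 = -0.5

-9.5000 - 0.5000i


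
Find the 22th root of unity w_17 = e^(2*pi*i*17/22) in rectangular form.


Angle = 360*17/22 = 278.1818°
a = cos(278.1818°) = 0.1423
b = sin(278.1818°) = -0.9898

0.1423 - 0.9898i


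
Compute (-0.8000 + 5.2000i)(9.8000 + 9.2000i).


Real = -0.8*9.8 - 5.2*9.2 = -7.84 - 47.84 = -55.68
Imag = -0.8*9.2 + 9.8*5.2 = -7.36 + 50.96 = 43.6

-55.6800 + 43.6000i


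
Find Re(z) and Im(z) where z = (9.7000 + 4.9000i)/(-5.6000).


Multiply by conjugate: (9.7000 + 4.9000i)(-5.6000) / ((-5.6)^2 + 0^2)
Numerator real = 9.7*(-5.6) + 4.9*0 = -54.32
Numerator imag = 4.9*(-5.6) - 9.7*0 = -27.44
Denominator = 31.36
Re(z) = -54.32/31.36 = -1.7321
Im(z) = -27.44/31.36 = -0.8750

Re(z) = -1.7321, Im(z) = -0.8750


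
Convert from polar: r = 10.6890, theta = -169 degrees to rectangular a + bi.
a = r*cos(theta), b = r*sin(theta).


a = 10.6890*cos(-169°) = 10.6890*(-0.98163) = -10.4926
b = 10.6890*sin(-169°) = 10.6890*(-0.19081) = -2.0396

-10.4926 - 2.0396i


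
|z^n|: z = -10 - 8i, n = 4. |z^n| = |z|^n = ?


|z| = sqrt(100+64) = sqrt(164) = 12.8062
|z^4| = |z|^4 = (sqrt(164))^4 = 164^2 = 26896

|z^4| = 26896


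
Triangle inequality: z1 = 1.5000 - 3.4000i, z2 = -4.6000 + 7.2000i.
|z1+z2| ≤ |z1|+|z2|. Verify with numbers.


|z1| = sqrt(1.5^2 + (-3.4)^2) = sqrt(13.81) = 3.7162
|z2| = sqrt((-4.6)^2 + 7.2^2) = sqrt(73) = 8.5440
z1+z2 = -3.1000 + 3.8000i
|z1+z2| = sqrt(24.05) = 4.9041
|z1|+|z2| = 3.7162 + 8.5440 = 12.2602

|z1+z2| = 4.9041 ≤ |z1|+|z2| = 12.2602 (verified)


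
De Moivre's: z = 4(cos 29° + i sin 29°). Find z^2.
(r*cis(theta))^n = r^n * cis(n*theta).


r^2 = 4^2 = 16
n*theta = 2*29° = 58° = 58° (mod 360)
a = 16*cos(58°) = 8.4787
b = 16*sin(58°) = 13.5688

16 cis(58°) = 8.4787 + 13.5688i


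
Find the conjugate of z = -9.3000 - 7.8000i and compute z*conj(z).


z_bar = -9.3000 + 7.8000i
z*z_bar = (-9.3)^2 + (-7.8)^2 = 86.49 + 60.84 = 147.33

z_bar = -9.3000 + 7.8000i, z*z_bar = 147.33


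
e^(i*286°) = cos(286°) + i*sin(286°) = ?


cos(286°) = 0.2756
sin(286°) = -0.9613

e^(i*286°) = 0.2756 - 0.9613i


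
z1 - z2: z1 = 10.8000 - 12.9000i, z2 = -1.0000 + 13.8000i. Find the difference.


Real: 10.8 + 1 = 11.8
Imag: -12.9 - 13.8 = -26.7

11.8000 - 26.7000i


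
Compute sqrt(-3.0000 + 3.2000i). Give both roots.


|z| = sqrt(9+10.24) = 4.3863
sqrt((|z|+a)/2) = sqrt((4.3863+(-3))/2) = sqrt(0.6932) = 0.8326
sqrt((|z|-a)/2) = sqrt((4.3863-(-3))/2) = sqrt(3.6932) = 1.9218

±(0.8326 + 1.9218i) i.e. 0.8326 + 1.9218i and -0.8326 - 1.9218i


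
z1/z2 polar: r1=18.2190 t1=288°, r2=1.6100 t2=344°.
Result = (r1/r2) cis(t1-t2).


r = 18.2190 / 1.6100 = 11.3161
theta = 288° - 344° = -56° = 304° (mod 360)

11.3161 cis(304°)


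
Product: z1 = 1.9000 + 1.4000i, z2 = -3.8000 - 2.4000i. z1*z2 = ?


Real = 1.9*(-3.8) - 1.4*(-2.4) = -7.22 - (-3.36) = -3.86
Imag = 1.9*(-2.4) - (3.8)*1.4 = -4.56 - (5.32) = -9.88

-3.8600 - 9.8800i


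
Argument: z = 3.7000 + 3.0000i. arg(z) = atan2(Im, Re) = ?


Re = 3.7, Im = 3
arg = atan2(3, 3.7) = 39.0355 degrees

arg(z) = 39.0355 degrees


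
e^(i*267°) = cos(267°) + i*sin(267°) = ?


cos(267°) = -0.0523
sin(267°) = -0.9986

e^(i*267°) = -0.0523 - 0.9986i


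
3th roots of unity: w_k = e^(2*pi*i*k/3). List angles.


The 3th roots of unity are cis(360k/3°) for k=0..2
Angle step = 360/3 = 120°
Primitive root: cis(120°)
Primitive root = -0.5000 + 0.8660i

3 roots at angles: 0°, 120°, 240°


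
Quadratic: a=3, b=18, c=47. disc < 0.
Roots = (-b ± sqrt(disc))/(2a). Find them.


disc = 18^2 - 4*3*47 = 324 - 564 = -240
sqrt(|disc|) = sqrt(240) = 15.4919
Real part = -18/(2*3) = -3.0000
Imag part = 15.4919/(2*3) = 2.5820

-3.0000 ± 2.5820i


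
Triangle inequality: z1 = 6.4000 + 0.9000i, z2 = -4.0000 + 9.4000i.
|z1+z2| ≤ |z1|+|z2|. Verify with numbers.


|z1| = sqrt(6.4^2 + 0.9^2) = sqrt(41.77) = 6.4630
|z2| = sqrt((-4)^2 + 9.4^2) = sqrt(104.36) = 10.2157
z1+z2 = 2.4000 + 10.3000i
|z1+z2| = sqrt(111.85) = 10.5759
|z1|+|z2| = 6.4630 + 10.2157 = 16.6787

|z1+z2| = 10.5759 ≤ |z1|+|z2| = 16.6787 (verified)


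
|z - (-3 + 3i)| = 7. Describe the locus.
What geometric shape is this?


|z - z0| = r is a circle with center z0 and radius r.
Center = (-3, 3), radius = 7

Circle with center (-3, 3) and radius 7


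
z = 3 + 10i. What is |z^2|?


|z| = sqrt(9+100) = sqrt(109) = 10.4403
|z^2| = |z|^2 = (sqrt(109))^2 = 109

|z^2| = 109


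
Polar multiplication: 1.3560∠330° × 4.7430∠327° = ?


r = 1.3560 * 4.7430 = 6.4315
theta = 330° + 327° = 657° = 297° (mod 360)

6.4315 cis(297°)


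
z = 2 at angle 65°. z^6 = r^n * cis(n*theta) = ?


r^6 = 2^6 = 64
n*theta = 6*65° = 390° = 30° (mod 360)
a = 64*cos(30°) = 55.4256
b = 64*sin(30°) = 32.0000

64 cis(30°) = 55.4256 + 32.0000i


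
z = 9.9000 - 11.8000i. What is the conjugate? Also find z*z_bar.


z_bar = 9.9000 + 11.8000i
z*z_bar = 9.9^2 + (-11.8)^2 = 98.01 + 139.24 = 237.25

z_bar = 9.9000 + 11.8000i, z*z_bar = 237.25


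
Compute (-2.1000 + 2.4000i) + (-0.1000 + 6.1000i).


Real: -2.1 - 0.1 = -2.2
Imag: 2.4 + 6.1 = 8.5

-2.2000 + 8.5000i


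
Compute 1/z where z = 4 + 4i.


|z|^2 = 16+16 = 32
1/z = (4 - 4i)/32

1/z = 0.1250 - 0.1250i


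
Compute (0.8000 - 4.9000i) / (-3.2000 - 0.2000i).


Conjugate of z2 = -3.2000 + 0.2000i
Numerator: (0.8000 - 4.9000i)(-3.2000 + 0.2000i) = -1.5800 + 15.8400i
Denominator: (-3.2)^2 + (-0.2)^2 = 10.28
Result = (-1.5800 + 15.8400i)/10.28

-0.1537 + 1.5409i


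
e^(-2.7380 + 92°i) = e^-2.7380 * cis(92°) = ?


e^-2.7380 = 0.0647
cos(92°) = -0.0349
sin(92°) = 0.9994
Real = 0.0647*(-0.0349) = -0.0023
Imag = 0.0647*0.9994 = 0.0647

-0.0023 + 0.0647i


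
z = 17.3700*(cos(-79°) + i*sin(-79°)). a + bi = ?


a = 17.3700*cos(-79°) = 17.3700*0.19081 = 3.3144
b = 17.3700*sin(-79°) = 17.3700*(-0.98163) = -17.0509

3.3144 - 17.0509i


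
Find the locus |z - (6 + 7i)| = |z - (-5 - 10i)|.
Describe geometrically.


Equal distances means the locus is the perpendicular bisector of z1 and z2.
Midpoint = ((6+(-5))/2, (7+(-10))/2) = (0.5000, -1.5000)

Perpendicular bisector through (0.5000, -1.5000)


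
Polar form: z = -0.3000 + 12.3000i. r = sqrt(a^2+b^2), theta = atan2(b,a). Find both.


r = sqrt(0.09+151.29) = sqrt(151.38) = 12.3037
theta = atan2(12.3, -0.3) = 91.3972 degrees

r = 12.3037, theta = 91.3972 degrees


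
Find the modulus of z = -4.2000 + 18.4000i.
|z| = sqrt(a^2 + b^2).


|z| = sqrt((-4.2)^2 + 18.4^2) = sqrt(17.64 + 338.56) = sqrt(356.2) = 18.8733

|z| = 18.8733


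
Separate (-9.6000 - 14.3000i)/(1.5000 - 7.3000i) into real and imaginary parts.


Multiply by conjugate: (-9.6000 - 14.3000i)(1.5000 + 7.3000i) / (1.5^2 + (-7.3)^2)
Numerator real = -9.6*1.5 - (14.3)*(-7.3) = 89.99
Numerator imag = -14.3*1.5 - (-9.6)*(-7.3) = -91.53
Denominator = 55.54
Re(z) = 89.99/55.54 = 1.6203
Im(z) = -91.53/55.54 = -1.6480

Re(z) = 1.6203, Im(z) = -1.6480


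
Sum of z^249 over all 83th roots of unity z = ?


The roots are w_k = w^k with w = e^(2*pi*i/83), and (w^k)^249 = (w^249)^k.
So S = 1 + u + u^2 + ... + u^(82) with u = w^249.
249 = 3*83 + 0, so 249 is a multiple of 83 and u = (w^83)^3 = 1.
Every one of the 83 terms equals 1: S = 83

S = 83


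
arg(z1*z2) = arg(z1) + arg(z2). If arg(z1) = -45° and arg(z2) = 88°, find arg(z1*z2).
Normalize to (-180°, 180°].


arg(z1*z2) = -45° + 88° = 43°
Normalized to (-180°, 180°]: 43°

43°


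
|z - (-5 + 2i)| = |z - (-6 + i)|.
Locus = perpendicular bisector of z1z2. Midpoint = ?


Equal distances means the locus is the perpendicular bisector of z1 and z2.
Midpoint = ((-5+(-6))/2, (2+1)/2) = (-5.5000, 1.5000)

Perpendicular bisector through (-5.5000, 1.5000)


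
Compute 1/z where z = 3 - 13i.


|z|^2 = 9+169 = 178
1/z = (3 + 13i)/178

1/z = 0.0169 + 0.0730i


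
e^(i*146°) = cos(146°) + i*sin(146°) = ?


cos(146°) = -0.8290
sin(146°) = 0.5592

e^(i*146°) = -0.8290 + 0.5592i


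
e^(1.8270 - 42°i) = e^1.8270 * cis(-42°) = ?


e^1.8270 = 6.2152
cos(-42°) = 0.74314
sin(-42°) = -0.66913
Real = 6.2152*0.74314 = 4.6188
Imag = 6.2152*(-0.66913) = -4.1588

4.6188 - 4.1588i


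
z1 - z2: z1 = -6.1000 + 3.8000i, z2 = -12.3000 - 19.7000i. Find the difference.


Real: -6.1 + 12.3 = 6.2
Imag: 3.8 + 19.7 = 23.5

6.2000 + 23.5000i


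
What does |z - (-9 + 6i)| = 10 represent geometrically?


|z - z0| = r is a circle with center z0 and radius r.
Center = (-9, 6), radius = 10

Circle with center (-9, 6) and radius 10


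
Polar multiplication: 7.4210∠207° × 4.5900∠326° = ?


r = 7.4210 * 4.5900 = 34.0624
theta = 207° + 326° = 533° = 173° (mod 360)

34.0624 cis(173°)


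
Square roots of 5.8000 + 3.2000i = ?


|z| = sqrt(33.64+10.24) = 6.6242
sqrt((|z|+a)/2) = sqrt((6.6242+5.8)/2) = sqrt(6.2121) = 2.4924
sqrt((|z|-a)/2) = sqrt((6.6242-5.8)/2) = sqrt(0.4121) = 0.6419

±(2.4924 + 0.6419i) i.e. 2.4924 + 0.6419i and -2.4924 - 0.6419i


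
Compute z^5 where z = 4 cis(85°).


r^5 = 4^5 = 1024
n*theta = 5*85° = 425° = 65° (mod 360)
a = 1024*cos(65°) = 432.7611
b = 1024*sin(65°) = 928.0592

1024 cis(65°) = 432.7611 + 928.0592i
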